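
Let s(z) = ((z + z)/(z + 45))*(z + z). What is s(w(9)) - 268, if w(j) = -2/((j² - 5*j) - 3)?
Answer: -13115636/48939 ≈ -268.00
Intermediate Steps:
w(j) = -2/(-3 + j² - 5*j)
s(z) = 4*z²/(45 + z) (s(z) = ((2*z)/(45 + z))*(2*z) = (2*z/(45 + z))*(2*z) = 4*z²/(45 + z))
s(w(9)) - 268 = 4*(2/(3 - 1*9² + 5*9))²/(45 + 2/(3 - 1*9² + 5*9)) - 268 = 4*(2/(3 - 1*81 + 45))²/(45 + 2/(3 - 1*81 + 45)) - 268 = 4*(2/(3 - 81 + 45))²/(45 + 2/(3 - 81 + 45)) - 268 = 4*(2/(-33))²/(45 + 2/(-33)) - 268 = 4*(2*(-1/33))²/(45 + 2*(-1/33)) - 268 = 4*(-2/33)²/(45 - 2/33) - 268 = 4*(4/1089)/(1483/33) - 268 = 4*(4/1089)*(33/1483) - 268 = 16/48939 - 268 = -13115636/48939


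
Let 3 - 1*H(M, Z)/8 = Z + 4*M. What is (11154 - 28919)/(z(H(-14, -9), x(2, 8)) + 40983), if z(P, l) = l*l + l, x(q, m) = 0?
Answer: -935/2157 ≈ -0.43347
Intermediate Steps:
H(M, Z) = 24 - 32*M - 8*Z (H(M, Z) = 24 - 8*(Z + 4*M) = 24 + (-32*M - 8*Z) = 24 - 32*M - 8*Z)
z(P, l) = l + l**2 (z(P, l) = l**2 + l = l + l**2)
(11154 - 28919)/(z(H(-14, -9), x(2, 8)) + 40983) = (11154 - 28919)/(0*(1 + 0) + 40983) = -17765/(0*1 + 40983) = -17765/(0 + 40983) = -17765/40983 = -17765*1/40983 = -935/2157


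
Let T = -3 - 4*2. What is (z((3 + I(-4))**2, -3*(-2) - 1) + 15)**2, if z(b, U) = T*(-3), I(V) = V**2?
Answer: 2304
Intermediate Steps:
T = -11 (T = -3 - 8 = -11)
z(b, U) = 33 (z(b, U) = -11*(-3) = 33)
(z((3 + I(-4))**2, -3*(-2) - 1) + 15)**2 = (33 + 15)**2 = 48**2 = 2304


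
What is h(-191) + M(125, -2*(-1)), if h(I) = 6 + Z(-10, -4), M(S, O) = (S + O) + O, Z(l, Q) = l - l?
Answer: 135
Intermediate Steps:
Z(l, Q) = 0
M(S, O) = S + 2*O (M(S, O) = (O + S) + O = S + 2*O)
h(I) = 6 (h(I) = 6 + 0 = 6)
h(-191) + M(125, -2*(-1)) = 6 + (125 + 2*(-2*(-1))) = 6 + (125 + 2*2) = 6 + (125 + 4) = 6 + 129 = 135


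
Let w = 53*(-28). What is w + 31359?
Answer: 29875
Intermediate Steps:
w = -1484
w + 31359 = -1484 + 31359 = 29875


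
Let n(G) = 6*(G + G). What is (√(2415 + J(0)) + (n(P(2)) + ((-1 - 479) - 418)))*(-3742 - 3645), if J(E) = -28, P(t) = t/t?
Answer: 6544882 - 7387*√2387 ≈ 6.1840e+6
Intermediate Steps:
P(t) = 1
n(G) = 12*G (n(G) = 6*(2*G) = 12*G)
(√(2415 + J(0)) + (n(P(2)) + ((-1 - 479) - 418)))*(-3742 - 3645) = (√(2415 - 28) + (12*1 + ((-1 - 479) - 418)))*(-3742 - 3645) = (√2387 + (12 + (-480 - 418)))*(-7387) = (√2387 + (12 - 898))*(-7387) = (√2387 - 886)*(-7387) = (-886 + √2387)*(-7387) = 6544882 - 7387*√2387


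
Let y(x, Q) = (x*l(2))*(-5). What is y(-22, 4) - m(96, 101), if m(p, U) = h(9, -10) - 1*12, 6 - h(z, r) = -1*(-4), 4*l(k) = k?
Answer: 65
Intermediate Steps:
l(k) = k/4
h(z, r) = 2 (h(z, r) = 6 - (-1)*(-4) = 6 - 1*4 = 6 - 4 = 2)
y(x, Q) = -5*x/2 (y(x, Q) = (x*((¼)*2))*(-5) = (x*(½))*(-5) = (x/2)*(-5) = -5*x/2)
m(p, U) = -10 (m(p, U) = 2 - 1*12 = 2 - 12 = -10)
y(-22, 4) - m(96, 101) = -5/2*(-22) - 1*(-10) = 55 + 10 = 65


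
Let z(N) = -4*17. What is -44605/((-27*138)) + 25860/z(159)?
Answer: -23330305/63342 ≈ -368.32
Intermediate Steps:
z(N) = -68
-44605/((-27*138)) + 25860/z(159) = -44605/((-27*138)) + 25860/(-68) = -44605/(-3726) + 25860*(-1/68) = -44605*(-1/3726) - 6465/17 = 44605/3726 - 6465/17 = -23330305/63342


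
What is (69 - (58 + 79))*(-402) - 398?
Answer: 26938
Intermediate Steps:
(69 - (58 + 79))*(-402) - 398 = (69 - 1*137)*(-402) - 398 = (69 - 137)*(-402) - 398 = -68*(-402) - 398 = 27336 - 398 = 26938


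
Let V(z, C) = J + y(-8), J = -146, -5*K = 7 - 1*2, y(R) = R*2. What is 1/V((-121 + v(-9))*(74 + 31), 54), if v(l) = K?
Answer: -1/162 ≈ -0.0061728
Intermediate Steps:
y(R) = 2*R
K = -1 (K = -(7 - 1*2)/5 = -(7 - 2)/5 = -⅕*5 = -1)
v(l) = -1
V(z, C) = -162 (V(z, C) = -146 + 2*(-8) = -146 - 16 = -162)
1/V((-121 + v(-9))*(74 + 31), 54) = 1/(-162) = -1/162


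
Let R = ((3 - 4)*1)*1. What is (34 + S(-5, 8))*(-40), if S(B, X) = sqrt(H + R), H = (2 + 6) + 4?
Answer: -1360 - 40*sqrt(11) ≈ -1492.7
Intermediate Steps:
H = 12 (H = 8 + 4 = 12)
R = -1 (R = -1*1*1 = -1*1 = -1)
S(B, X) = sqrt(11) (S(B, X) = sqrt(12 - 1) = sqrt(11))
(34 + S(-5, 8))*(-40) = (34 + sqrt(11))*(-40) = -1360 - 40*sqrt(11)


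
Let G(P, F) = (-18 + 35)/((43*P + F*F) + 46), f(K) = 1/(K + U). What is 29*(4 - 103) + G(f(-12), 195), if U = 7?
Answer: -546385667/190312 ≈ -2871.0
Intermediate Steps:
f(K) = 1/(7 + K) (f(K) = 1/(K + 7) = 1/(7 + K))
G(P, F) = 17/(46 + F² + 43*P) (G(P, F) = 17/((43*P + F²) + 46) = 17/((F² + 43*P) + 46) = 17/(46 + F² + 43*P))
29*(4 - 103) + G(f(-12), 195) = 29*(4 - 103) + 17/(46 + 195² + 43/(7 - 12)) = 29*(-99) + 17/(46 + 38025 + 43/(-5)) = -2871 + 17/(46 + 38025 + 43*(-⅕)) = -2871 + 17/(46 + 38025 - 43/5) = -2871 + 17/(190312/5) = -2871 + 17*(5/190312) = -2871 + 85/190312 = -546385667/190312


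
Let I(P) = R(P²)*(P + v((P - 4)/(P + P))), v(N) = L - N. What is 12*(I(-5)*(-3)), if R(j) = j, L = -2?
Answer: 7110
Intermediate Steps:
v(N) = -2 - N
I(P) = P²*(-2 + P - (-4 + P)/(2*P)) (I(P) = P²*(P + (-2 - (P - 4)/(P + P))) = P²*(P + (-2 - (-4 + P)/(2*P))) = P²*(-2 + P - (-4 + P)/(2*P)))
12*(I(-5)*(-3)) = 12*(((½)*(-5)*(4 - 5*(-5) + 2*(-5)²))*(-3)) = 12*(((½)*(-5)*(4 + 25 + 2*25))*(-3)) = 12*(((½)*(-5)*(4 + 25 + 50))*(-3)) = 12*(((½)*(-5)*79)*(-3)) = 12*(-395/2*(-3)) = 12*(1185/2) = 7110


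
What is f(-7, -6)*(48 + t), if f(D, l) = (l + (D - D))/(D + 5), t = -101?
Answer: -159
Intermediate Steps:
f(D, l) = l/(5 + D) (f(D, l) = (l + 0)/(5 + D) = l/(5 + D))
f(-7, -6)*(48 + t) = (-6/(5 - 7))*(48 - 101) = -6/(-2)*(-53) = -6*(-½)*(-53) = 3*(-53) = -159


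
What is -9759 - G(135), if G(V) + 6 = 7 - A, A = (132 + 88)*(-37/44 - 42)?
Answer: -19185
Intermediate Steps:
A = -9425 (A = 220*(-37*1/44 - 42) = 220*(-37/44 - 42) = 220*(-1885/44) = -9425)
G(V) = 9426 (G(V) = -6 + (7 - 1*(-9425)) = -6 + (7 + 9425) = -6 + 9432 = 9426)
-9759 - G(135) = -9759 - 1*9426 = -9759 - 9426 = -19185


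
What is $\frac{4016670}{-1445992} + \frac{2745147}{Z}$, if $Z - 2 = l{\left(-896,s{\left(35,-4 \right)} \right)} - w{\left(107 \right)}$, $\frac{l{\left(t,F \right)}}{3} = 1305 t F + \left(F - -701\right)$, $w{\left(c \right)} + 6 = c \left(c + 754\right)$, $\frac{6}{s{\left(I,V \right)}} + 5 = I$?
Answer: $- \frac{17872474740255}{2861558159332} \approx -6.2457$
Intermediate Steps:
$s{\left(I,V \right)} = \frac{6}{-5 + I}$
$w{\left(c \right)} = -6 + c \left(754 + c\right)$ ($w{\left(c \right)} = -6 + c \left(c + 754\right) = -6 + c \left(754 + c\right)$)
$l{\left(t,F \right)} = 2103 + 3 F + 3915 F t$ ($l{\left(t,F \right)} = 3 \left(1305 t F + \left(F - -701\right)\right) = 3 \left(1305 F t + \left(F + 701\right)\right) = 3 \left(1305 F t + \left(701 + F\right)\right) = 3 \left(701 + F + 1305 F t\right) = 2103 + 3 F + 3915 F t$)
$Z = - \frac{3957917}{5}$ ($Z = 2 - \left(9340 + 80678 - 3915 \frac{6}{-5 + 35} \left(-896\right) - \frac{18}{-5 + 35}\right) = 2 - \left(90018 - 3915 \cdot \frac{6}{30} \left(-896\right) - \frac{18}{30}\right) = 2 - \left(90018 - 3915 \cdot 6 \cdot \frac{1}{30} \left(-896\right) - 18 \cdot \frac{1}{30}\right) = 2 + \left(\left(2103 + 3 \cdot \frac{1}{5} + 3915 \cdot \frac{1}{5} \left(-896\right)\right) - 92121\right) = 2 + \left(\left(2103 + \frac{3}{5} - 701568\right) - 92121\right) = 2 - \frac{3957927}{5} = - \frac{3957917}{5} \approx -7.9158 \cdot 10^{5}$)
$\frac{4016670}{-1445992} + \frac{2745147}{Z} = \frac{4016670}{-1445992} + \frac{2745147}{- \frac{3957917}{5}} = 4016670 \left(- \frac{1}{1445992}\right) + 2745147 \left(- \frac{5}{3957917}\right) = - \frac{2008335}{722996} - \frac{13725735}{3957917} = - \frac{17872474740255}{2861558159332}$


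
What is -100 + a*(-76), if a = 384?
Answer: -29284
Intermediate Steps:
-100 + a*(-76) = -100 + 384*(-76) = -100 - 29184 = -29284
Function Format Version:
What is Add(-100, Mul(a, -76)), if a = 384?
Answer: -29284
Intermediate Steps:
Add(-100, Mul(a, -76)) = Add(-100, Mul(384, -76)) = Add(-100, -29184) = -29284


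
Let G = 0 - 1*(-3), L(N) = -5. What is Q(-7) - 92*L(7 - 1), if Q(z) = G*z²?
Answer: 607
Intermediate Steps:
G = 3 (G = 0 + 3 = 3)
Q(z) = 3*z²
Q(-7) - 92*L(7 - 1) = 3*(-7)² - 92*(-5) = 3*49 + 460 = 147 + 460 = 607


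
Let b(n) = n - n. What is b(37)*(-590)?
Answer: 0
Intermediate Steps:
b(n) = 0
b(37)*(-590) = 0*(-590) = 0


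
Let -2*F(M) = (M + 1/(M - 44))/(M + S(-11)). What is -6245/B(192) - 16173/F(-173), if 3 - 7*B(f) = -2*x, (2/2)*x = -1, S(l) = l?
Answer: -58272907/6257 ≈ -9313.2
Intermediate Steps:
x = -1
B(f) = 1/7 (B(f) = 3/7 - (-2)*(-1)/7 = 3/7 - 1/7*2 = 3/7 - 2/7 = 1/7)
F(M) = -(M + 1/(-44 + M))/(2*(-11 + M)) (F(M) = -(M + 1/(M - 44))/(2*(M - 11)) = -(M + 1/(-44 + M))/(2*(-11 + M)))
-6245/B(192) - 16173/F(-173) = -6245/1/7 - 16173*2*(484 + (-173)**2 - 55*(-173))/(-1 - 1*(-173)**2 + 44*(-173)) = -6245*7 - 16173*2*(484 + 29929 + 9515)/(-1 - 1*29929 - 7612) = -43715 - 16173*79856/(-1 - 29929 - 7612) = -43715 - 16173/((1/2)*(1/39928)*(-37542)) = -43715 - 16173/(-18771/39928) = -43715 - 16173*(-39928/18771) = -43715 + 215251848/6257 = -58272907/6257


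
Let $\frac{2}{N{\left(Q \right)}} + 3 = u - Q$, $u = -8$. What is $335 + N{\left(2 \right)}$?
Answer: $\frac{4353}{13} \approx 334.85$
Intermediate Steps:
$N{\left(Q \right)} = \frac{2}{-11 - Q}$ ($N{\left(Q \right)} = \frac{2}{-3 - \left(8 + Q\right)} = \frac{2}{-11 - Q}$)
$335 + N{\left(2 \right)} = 335 - \frac{2}{11 + 2} = 335 - \frac{2}{13} = \frac{4353}{13}$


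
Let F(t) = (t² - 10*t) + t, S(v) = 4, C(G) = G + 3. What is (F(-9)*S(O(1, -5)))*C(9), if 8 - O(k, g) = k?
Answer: 7776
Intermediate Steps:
O(k, g) = 8 - k
C(G) = 3 + G
F(t) = t² - 9*t
(F(-9)*S(O(1, -5)))*C(9) = (-9*(-9 - 9)*4)*(3 + 9) = (-9*(-18)*4)*12 = (162*4)*12 = 648*12 = 7776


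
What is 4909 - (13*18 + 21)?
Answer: 4654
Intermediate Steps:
4909 - (13*18 + 21) = 4909 - (234 + 21) = 4909 - 1*255 = 4909 - 255 = 4654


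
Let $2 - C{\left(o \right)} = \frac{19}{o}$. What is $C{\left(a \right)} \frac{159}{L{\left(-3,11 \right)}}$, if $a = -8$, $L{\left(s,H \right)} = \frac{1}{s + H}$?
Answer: $5565$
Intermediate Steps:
$L{\left(s,H \right)} = \frac{1}{H + s}$
$C{\left(o \right)} = 2 - \frac{19}{o}$
$C{\left(a \right)} \frac{159}{L{\left(-3,11 \right)}} = \left(2 - \frac{19}{-8}\right) \frac{159}{\frac{1}{11 - 3}} = \left(2 - - \frac{19}{8}\right) \frac{159}{\frac{1}{8}} = \left(2 + \frac{19}{8}\right) 159 \frac{1}{\frac{1}{8}} = \frac{35 \cdot 159 \cdot 8}{8} = \frac{35}{8} \cdot 1272 = 5565$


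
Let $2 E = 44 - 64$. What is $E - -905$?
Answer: $895$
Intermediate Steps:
$E = -10$ ($E = \frac{44 - 64}{2} = \frac{1}{2} \left(-20\right) = -10$)
$E - -905 = -10 - -905 = -10 + 905 = 895$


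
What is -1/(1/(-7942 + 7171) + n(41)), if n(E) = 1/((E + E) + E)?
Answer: -10537/72 ≈ -146.35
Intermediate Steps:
n(E) = 1/(3*E) (n(E) = 1/(2*E + E) = 1/(3*E))
-1/(1/(-7942 + 7171) + n(41)) = -1/(1/(-7942 + 7171) + (⅓)/41) = -1/(1/(-771) + (⅓)*(1/41)) = -1/(-1/771 + 1/123) = -1/72/10537 = -1*10537/72 = -10537/72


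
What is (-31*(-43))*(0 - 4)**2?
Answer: 21328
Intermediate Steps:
(-31*(-43))*(0 - 4)**2 = 1333*(-4)**2 = 1333*16 = 21328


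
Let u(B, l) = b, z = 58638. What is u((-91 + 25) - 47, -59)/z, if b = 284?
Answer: 142/29319 ≈ 0.0048433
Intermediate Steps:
u(B, l) = 284
u((-91 + 25) - 47, -59)/z = 284/58638 = 284*(1/58638) = 142/29319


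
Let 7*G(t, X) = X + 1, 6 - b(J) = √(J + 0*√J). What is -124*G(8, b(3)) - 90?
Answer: -214 + 124*√3/7 ≈ -183.32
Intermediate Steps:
b(J) = 6 - √J (b(J) = 6 - √(J + 0*√J) = 6 - √(J + 0) = 6 - √J)
G(t, X) = ⅐ + X/7 (G(t, X) = (X + 1)/7 = (1 + X)/7 = ⅐ + X/7)
-124*G(8, b(3)) - 90 = -124*(⅐ + (6 - √3)/7) - 90 = -124*(⅐ + (6/7 - √3/7)) - 90 = -124*(1 - √3/7) - 90 = (-124 + 124*√3/7) - 90 = -214 + 124*√3/7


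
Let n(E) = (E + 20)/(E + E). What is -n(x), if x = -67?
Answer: -47/134 ≈ -0.35075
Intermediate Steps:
n(E) = (20 + E)/(2*E) (n(E) = (20 + E)/((2*E)) = (20 + E)*(1/(2*E)) = (20 + E)/(2*E))
-n(x) = -(20 - 67)/(2*(-67)) = -(-1)*(-47)/(2*67) = -1*47/134 = -47/134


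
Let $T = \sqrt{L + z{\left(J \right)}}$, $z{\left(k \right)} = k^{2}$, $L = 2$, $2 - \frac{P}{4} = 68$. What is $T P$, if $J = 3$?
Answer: $- 264 \sqrt{11} \approx -875.59$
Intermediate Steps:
$P = -264$ ($P = 8 - 272 = -264$)
$T = \sqrt{11}$ ($T = \sqrt{2 + 3^{2}} = \sqrt{2 + 9} = \sqrt{11} \approx 3.3166$)
$T P = \sqrt{11} \left(-264\right) = - 264 \sqrt{11}$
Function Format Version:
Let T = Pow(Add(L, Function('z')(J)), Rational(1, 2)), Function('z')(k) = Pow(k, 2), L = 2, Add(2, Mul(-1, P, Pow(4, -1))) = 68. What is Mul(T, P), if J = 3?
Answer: Mul(-264, Pow(11, Rational(1, 2))) ≈ -875.59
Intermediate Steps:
P = -264 (P = Add(8, Mul(-4, 68)) = Add(8, -272) = -264)
T = Pow(11, Rational(1, 2)) (T = Pow(Add(2, Pow(3, 2)), Rational(1, 2)) = Pow(Add(2, 9), Rational(1, 2)) = Pow(11, Rational(1, 2)) ≈ 3.3166)
Mul(T, P) = Mul(Pow(11, Rational(1, 2)), -264) = Mul(-264, Pow(11, Rational(1, 2)))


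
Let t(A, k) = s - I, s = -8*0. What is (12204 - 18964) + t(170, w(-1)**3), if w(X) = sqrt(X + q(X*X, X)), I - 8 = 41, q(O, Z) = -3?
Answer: -6809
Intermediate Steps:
I = 49 (I = 8 + 41 = 49)
w(X) = sqrt(-3 + X) (w(X) = sqrt(X - 3) = sqrt(-3 + X))
s = 0
t(A, k) = -49 (t(A, k) = 0 - 1*49 = 0 - 49 = -49)
(12204 - 18964) + t(170, w(-1)**3) = (12204 - 18964) - 49 = -6760 - 49 = -6809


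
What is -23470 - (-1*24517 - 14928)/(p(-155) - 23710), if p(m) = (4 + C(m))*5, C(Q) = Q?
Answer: -16406657/699 ≈ -23472.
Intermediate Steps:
p(m) = 20 + 5*m (p(m) = (4 + m)*5 = 20 + 5*m)
-23470 - (-1*24517 - 14928)/(p(-155) - 23710) = -23470 - (-1*24517 - 14928)/((20 + 5*(-155)) - 23710) = -23470 - (-24517 - 14928)/((20 - 775) - 23710) = -23470 - (-39445)/(-755 - 23710) = -23470 - (-39445)/(-24465) = -23470 - (-39445)*(-1)/24465 = -23470 - 1*1127/699 = -23470 - 1127/699 = -16406657/699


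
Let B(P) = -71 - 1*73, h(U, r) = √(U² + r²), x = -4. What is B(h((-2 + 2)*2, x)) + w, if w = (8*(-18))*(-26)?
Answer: 3600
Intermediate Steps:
w = 3744 (w = -144*(-26) = 3744)
B(P) = -144 (B(P) = -71 - 73 = -144)
B(h((-2 + 2)*2, x)) + w = -144 + 3744 = 3600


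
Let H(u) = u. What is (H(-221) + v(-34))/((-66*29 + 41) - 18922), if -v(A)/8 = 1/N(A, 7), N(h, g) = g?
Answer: 311/29113 ≈ 0.010683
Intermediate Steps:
v(A) = -8/7
(H(-221) + v(-34))/((-66*29 + 41) - 18922) = (-221 - 8/7)/((-66*29 + 41) - 18922) = -1555/(7*((-1914 + 41) - 18922)) = -1555/(7*(-1873 - 18922)) = -1555/7/(-20795) = -1555/7*(-1/20795) = 311/29113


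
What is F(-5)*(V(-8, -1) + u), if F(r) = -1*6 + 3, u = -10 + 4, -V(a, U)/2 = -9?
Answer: -36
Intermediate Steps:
V(a, U) = 18 (V(a, U) = -2*(-9) = 18)
u = -6
F(r) = -3 (F(r) = -6 + 3 = -3)
F(-5)*(V(-8, -1) + u) = -3*(18 - 6) = -3*12 = -36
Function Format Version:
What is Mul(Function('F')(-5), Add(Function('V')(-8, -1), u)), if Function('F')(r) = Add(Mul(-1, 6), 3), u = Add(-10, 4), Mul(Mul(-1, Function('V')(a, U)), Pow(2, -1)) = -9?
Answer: -36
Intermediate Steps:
Function('V')(a, U) = 18 (Function('V')(a, U) = Mul(-2, -9) = 18)
u = -6
Function('F')(r) = -3 (Function('F')(r) = Add(-6, 3) = -3)
Mul(Function('F')(-5), Add(Function('V')(-8, -1), u)) = Mul(-3, Add(18, -6)) = Mul(-3, 12) = -36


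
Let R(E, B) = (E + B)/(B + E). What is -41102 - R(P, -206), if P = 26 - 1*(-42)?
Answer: -41103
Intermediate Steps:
P = 68 (P = 26 + 42 = 68)
R(E, B) = 1 (R(E, B) = (B + E)/(B + E) = 1)
-41102 - R(P, -206) = -41102 - 1*1 = -41102 - 1 = -41103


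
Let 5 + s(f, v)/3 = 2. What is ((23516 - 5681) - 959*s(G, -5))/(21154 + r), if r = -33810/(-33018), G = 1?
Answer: 145642398/116416097 ≈ 1.2511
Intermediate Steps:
s(f, v) = -9 (s(f, v) = -15 + 3*2 = -15 + 6 = -9)
r = 5635/5503 (r = -33810*(-1/33018) = 5635/5503 ≈ 1.0240)
((23516 - 5681) - 959*s(G, -5))/(21154 + r) = ((23516 - 5681) - 959*(-9))/(21154 + 5635/5503) = (17835 + 8631)/(116416097/5503) = 26466*(5503/116416097) = 145642398/116416097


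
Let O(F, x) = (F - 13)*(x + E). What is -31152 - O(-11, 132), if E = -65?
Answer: -29544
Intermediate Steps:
O(F, x) = (-65 + x)*(-13 + F) (O(F, x) = (F - 13)*(x - 65) = (-13 + F)*(-65 + x) = (-65 + x)*(-13 + F))
-31152 - O(-11, 132) = -31152 - (845 - 65*(-11) - 13*132 - 11*132) = -31152 - (845 + 715 - 1716 - 1452) = -31152 - 1*(-1608) = -31152 + 1608 = -29544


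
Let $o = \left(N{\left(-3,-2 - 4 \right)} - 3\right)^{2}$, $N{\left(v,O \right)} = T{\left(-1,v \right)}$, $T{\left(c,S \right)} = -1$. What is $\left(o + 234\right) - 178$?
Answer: $72$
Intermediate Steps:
$N{\left(v,O \right)} = -1$
$o = 16$ ($o = \left(-1 - 3\right)^{2} = \left(-4\right)^{2} = 16$)
$\left(o + 234\right) - 178 = \left(16 + 234\right) - 178 = 250 - 178 = 72$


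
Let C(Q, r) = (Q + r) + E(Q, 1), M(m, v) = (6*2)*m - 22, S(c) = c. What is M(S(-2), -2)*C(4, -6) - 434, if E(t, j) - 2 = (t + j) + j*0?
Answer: -664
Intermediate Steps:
M(m, v) = -22 + 12*m (M(m, v) = 12*m - 22 = -22 + 12*m)
E(t, j) = 2 + j + t (E(t, j) = 2 + ((t + j) + j*0) = 2 + ((j + t) + 0) = 2 + (j + t) = 2 + j + t)
C(Q, r) = 3 + r + 2*Q (C(Q, r) = (Q + r) + (2 + 1 + Q) = (Q + r) + (3 + Q) = 3 + r + 2*Q)
M(S(-2), -2)*C(4, -6) - 434 = (-22 + 12*(-2))*(3 - 6 + 2*4) - 434 = (-22 - 24)*(3 - 6 + 8) - 434 = -46*5 - 434 = -230 - 434 = -664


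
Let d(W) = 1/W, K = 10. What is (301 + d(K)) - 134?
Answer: 1671/10 ≈ 167.10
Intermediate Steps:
(301 + d(K)) - 134 = (301 + 1/10) - 134 = (301 + ⅒) - 134 = 3011/10 - 134 = 1671/10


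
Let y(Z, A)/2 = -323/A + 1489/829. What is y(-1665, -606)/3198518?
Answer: 1170101/803426140866 ≈ 1.4564e-6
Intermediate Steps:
y(Z, A) = 2978/829 - 646/A (y(Z, A) = 2*(-323/A + 1489/829) = 2*(1489/829 - 323/A) = 2978/829 - 646/A)
y(-1665, -606)/3198518 = (2978/829 - 646/(-606))/3198518 = (2978/829 - 646*(-1/606))*(1/3198518) = (2978/829 + 323/303)*(1/3198518) = (1170101/251187)*(1/3198518) = 1170101/803426140866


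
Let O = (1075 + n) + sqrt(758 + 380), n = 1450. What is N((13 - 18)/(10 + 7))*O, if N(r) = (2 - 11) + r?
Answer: -398950/17 - 158*sqrt(1138)/17 ≈ -23781.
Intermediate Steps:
N(r) = -9 + r
O = 2525 + sqrt(1138) (O = (1075 + 1450) + sqrt(758 + 380) = 2525 + sqrt(1138) ≈ 2558.7)
N((13 - 18)/(10 + 7))*O = (-9 + (13 - 18)/(10 + 7))*(2525 + sqrt(1138)) = (-9 - 5/17)*(2525 + sqrt(1138)) = -158*(2525 + sqrt(1138))/17 = -398950/17 - 158*sqrt(1138)/17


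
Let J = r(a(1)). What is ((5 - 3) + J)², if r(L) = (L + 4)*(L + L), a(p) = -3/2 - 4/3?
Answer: 6889/324 ≈ 21.262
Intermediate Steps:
a(p) = -17/6 (a(p) = -3*½ - 4*⅓ = -3/2 - 4/3 = -17/6)
r(L) = 2*L*(4 + L) (r(L) = (4 + L)*(2*L) = 2*L*(4 + L))
J = -119/18 (J = 2*(-17/6)*(4 - 17/6) = 2*(-17/6)*(7/6) = -119/18 ≈ -6.6111)
((5 - 3) + J)² = ((5 - 3) - 119/18)² = (2 - 119/18)² = (-83/18)² = 6889/324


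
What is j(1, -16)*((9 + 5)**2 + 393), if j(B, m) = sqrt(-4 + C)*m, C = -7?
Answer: -9424*I*sqrt(11) ≈ -31256.0*I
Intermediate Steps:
j(B, m) = I*m*sqrt(11) (j(B, m) = sqrt(-4 - 7)*m = sqrt(-11)*m = (I*sqrt(11))*m = I*m*sqrt(11))
j(1, -16)*((9 + 5)**2 + 393) = (I*(-16)*sqrt(11))*((9 + 5)**2 + 393) = (-16*I*sqrt(11))*(14**2 + 393) = (-16*I*sqrt(11))*(196 + 393) = -16*I*sqrt(11)*589 = -9424*I*sqrt(11)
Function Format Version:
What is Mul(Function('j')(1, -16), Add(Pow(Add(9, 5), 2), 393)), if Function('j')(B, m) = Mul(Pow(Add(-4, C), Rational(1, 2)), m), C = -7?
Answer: Mul(-9424, I, Pow(11, Rational(1, 2))) ≈ Mul(-31256., I)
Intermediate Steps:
Function('j')(B, m) = Mul(I, m, Pow(11, Rational(1, 2))) (Function('j')(B, m) = Mul(Pow(Add(-4, -7), Rational(1, 2)), m) = Mul(Pow(-11, Rational(1, 2)), m) = Mul(Mul(I, Pow(11, Rational(1, 2))), m) = Mul(I, m, Pow(11, Rational(1, 2))))
Mul(Function('j')(1, -16), Add(Pow(Add(9, 5), 2), 393)) = Mul(Mul(I, -16, Pow(11, Rational(1, 2))), Add(Pow(Add(9, 5), 2), 393)) = Mul(Mul(-16, I, Pow(11, Rational(1, 2))), Add(Pow(14, 2), 393)) = Mul(Mul(-16, I, Pow(11, Rational(1, 2))), Add(196, 393)) = Mul(Mul(-16, I, Pow(11, Rational(1, 2))), 589) = Mul(-9424, I, Pow(11, Rational(1, 2)))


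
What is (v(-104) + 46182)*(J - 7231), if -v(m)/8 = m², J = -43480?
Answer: 2045986006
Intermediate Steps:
v(m) = -8*m²
(v(-104) + 46182)*(J - 7231) = (-8*(-104)² + 46182)*(-43480 - 7231) = (-8*10816 + 46182)*(-50711) = (-86528 + 46182)*(-50711) = -40346*(-50711) = 2045986006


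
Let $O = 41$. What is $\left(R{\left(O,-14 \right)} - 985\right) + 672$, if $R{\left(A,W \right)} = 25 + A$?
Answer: $-247$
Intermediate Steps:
$\left(R{\left(O,-14 \right)} - 985\right) + 672 = \left(\left(25 + 41\right) - 985\right) + 672 = \left(66 - 985\right) + 672 = -919 + 672 = -247$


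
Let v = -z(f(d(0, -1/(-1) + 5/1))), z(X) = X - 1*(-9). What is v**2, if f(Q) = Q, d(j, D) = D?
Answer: 225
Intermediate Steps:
z(X) = 9 + X (z(X) = X + 9 = 9 + X)
v = -15 (v = -(9 + (-1/(-1) + 5/1)) = -(9 + (-1*(-1) + 5*1)) = -(9 + (1 + 5)) = -(9 + 6) = -1*15 = -15)
v**2 = (-15)**2 = 225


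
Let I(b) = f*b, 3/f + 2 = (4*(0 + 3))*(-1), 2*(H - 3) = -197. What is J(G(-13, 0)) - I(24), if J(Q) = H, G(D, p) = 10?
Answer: -1265/14 ≈ -90.357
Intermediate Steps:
H = -191/2 (H = 3 + (1/2)*(-197) = 3 - 197/2 = -191/2 ≈ -95.500)
J(Q) = -191/2
f = -3/14 (f = 3/(-2 + (4*(0 + 3))*(-1)) = 3/(-2 + (4*3)*(-1)) = 3/(-2 + 12*(-1)) = 3/(-2 - 12) = 3/(-14) = 3*(-1/14) = -3/14 ≈ -0.21429)
I(b) = -3*b/14
J(G(-13, 0)) - I(24) = -191/2 - (-3)*24/14 = -191/2 - 1*(-36/7) = -191/2 + 36/7 = -1265/14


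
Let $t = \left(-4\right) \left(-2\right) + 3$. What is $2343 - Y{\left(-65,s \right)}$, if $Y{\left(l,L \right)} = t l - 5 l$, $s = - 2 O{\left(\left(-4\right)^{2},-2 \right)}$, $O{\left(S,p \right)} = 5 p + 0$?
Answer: $2733$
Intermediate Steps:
$t = 11$ ($t = 8 + 3 = 11$)
$O{\left(S,p \right)} = 5 p$
$s = 20$ ($s = - 2 \cdot 5 \left(-2\right) = \left(-2\right) \left(-10\right) = 20$)
$Y{\left(l,L \right)} = 6 l$ ($Y{\left(l,L \right)} = 11 l - 5 l = 6 l$)
$2343 - Y{\left(-65,s \right)} = 2343 - 6 \left(-65\right) = 2343 - -390 = 2343 + 390 = 2733$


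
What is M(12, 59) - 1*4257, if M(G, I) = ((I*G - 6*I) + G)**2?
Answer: 129699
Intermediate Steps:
M(G, I) = (G - 6*I + G*I)**2 (M(G, I) = ((G*I - 6*I) + G)**2 = ((-6*I + G*I) + G)**2 = (G - 6*I + G*I)**2)
M(12, 59) - 1*4257 = (12 - 6*59 + 12*59)**2 - 1*4257 = (12 - 354 + 708)**2 - 4257 = 366**2 - 4257 = 133956 - 4257 = 129699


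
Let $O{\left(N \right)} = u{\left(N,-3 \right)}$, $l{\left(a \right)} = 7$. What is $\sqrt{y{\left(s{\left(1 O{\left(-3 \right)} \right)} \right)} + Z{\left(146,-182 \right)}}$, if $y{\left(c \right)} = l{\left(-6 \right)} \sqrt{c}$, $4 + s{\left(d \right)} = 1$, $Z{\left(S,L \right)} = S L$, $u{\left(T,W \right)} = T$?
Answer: $\sqrt{-26572 + 7 i \sqrt{3}} \approx 0.0372 + 163.01 i$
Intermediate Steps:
$O{\left(N \right)} = N$
$Z{\left(S,L \right)} = L S$
$s{\left(d \right)} = -3$ ($s{\left(d \right)} = -4 + 1 = -3$)
$y{\left(c \right)} = 7 \sqrt{c}$
$\sqrt{y{\left(s{\left(1 O{\left(-3 \right)} \right)} \right)} + Z{\left(146,-182 \right)}} = \sqrt{7 \sqrt{-3} - 26572} = \sqrt{7 i \sqrt{3} - 26572} = \sqrt{-26572 + 7 i \sqrt{3}}$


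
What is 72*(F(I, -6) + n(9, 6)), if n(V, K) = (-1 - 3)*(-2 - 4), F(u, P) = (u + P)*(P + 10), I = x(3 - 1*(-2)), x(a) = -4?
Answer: -1152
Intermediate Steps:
I = -4
F(u, P) = (10 + P)*(P + u) (F(u, P) = (P + u)*(10 + P) = (10 + P)*(P + u))
n(V, K) = 24 (n(V, K) = -4*(-6) = 24)
72*(F(I, -6) + n(9, 6)) = 72*(((-6)**2 + 10*(-6) + 10*(-4) - 6*(-4)) + 24) = 72*((36 - 60 - 40 + 24) + 24) = 72*(-40 + 24) = 72*(-16) = -1152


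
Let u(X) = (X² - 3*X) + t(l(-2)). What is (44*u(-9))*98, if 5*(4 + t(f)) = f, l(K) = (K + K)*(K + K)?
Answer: 2311232/5 ≈ 4.6225e+5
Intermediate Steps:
l(K) = 4*K² (l(K) = (2*K)*(2*K) = 4*K²)
t(f) = -4 + f/5
u(X) = -⅘ + X² - 3*X (u(X) = (X² - 3*X) + (-4 + (4*(-2)²)/5) = (X² - 3*X) + (-4 + (4*4)/5) = (X² - 3*X) + (-4 + (⅕)*16) = (X² - 3*X) + (-4 + 16/5) = (X² - 3*X) - ⅘ = -⅘ + X² - 3*X)
(44*u(-9))*98 = (44*(-⅘ + (-9)² - 3*(-9)))*98 = (44*(-⅘ + 81 + 27))*98 = (44*(536/5))*98 = (23584/5)*98 = 2311232/5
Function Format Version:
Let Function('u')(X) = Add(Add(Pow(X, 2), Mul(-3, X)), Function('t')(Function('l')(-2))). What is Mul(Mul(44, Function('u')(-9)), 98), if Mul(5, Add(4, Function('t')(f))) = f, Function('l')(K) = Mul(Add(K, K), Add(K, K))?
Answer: Rational(2311232, 5) ≈ 4.6225e+5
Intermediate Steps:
Function('l')(K) = Mul(4, Pow(K, 2)) (Function('l')(K) = Mul(Mul(2, K), Mul(2, K)) = Mul(4, Pow(K, 2)))
Function('t')(f) = Add(-4, Mul(Rational(1, 5), f))
Function('u')(X) = Add(Rational(-4, 5), Pow(X, 2), Mul(-3, X)) (Function('u')(X) = Add(Add(Pow(X, 2), Mul(-3, X)), Add(-4, Mul(Rational(1, 5), Mul(4, Pow(-2, 2))))) = Add(Add(Pow(X, 2), Mul(-3, X)), Add(-4, Mul(Rational(1, 5), Mul(4, 4)))) = Add(Add(Pow(X, 2), Mul(-3, X)), Add(-4, Mul(Rational(1, 5), 16))) = Add(Add(Pow(X, 2), Mul(-3, X)), Add(-4, Rational(16, 5))) = Add(Add(Pow(X, 2), Mul(-3, X)), Rational(-4, 5)) = Add(Rational(-4, 5), Pow(X, 2), Mul(-3, X)))
Mul(Mul(44, Function('u')(-9)), 98) = Mul(Mul(44, Add(Rational(-4, 5), Pow(-9, 2), Mul(-3, -9))), 98) = Mul(Mul(44, Add(Rational(-4, 5), 81, 27)), 98) = Mul(Mul(44, Rational(536, 5)), 98) = Mul(Rational(23584, 5), 98) = Rational(2311232, 5)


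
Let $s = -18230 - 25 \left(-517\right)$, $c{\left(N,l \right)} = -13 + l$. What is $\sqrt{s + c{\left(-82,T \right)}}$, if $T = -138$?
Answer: $4 i \sqrt{341} \approx 73.865 i$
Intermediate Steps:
$s = -5305$ ($s = -18230 - -12925 = -18230 + 12925 = -5305$)
$\sqrt{s + c{\left(-82,T \right)}} = \sqrt{-5305 - 151} = \sqrt{-5456} = 4 i \sqrt{341}$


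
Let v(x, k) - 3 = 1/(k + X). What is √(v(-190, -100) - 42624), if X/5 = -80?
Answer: I*√106552505/50 ≈ 206.45*I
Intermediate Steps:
X = -400 (X = 5*(-80) = -400)
v(x, k) = 3 + 1/(-400 + k) (v(x, k) = 3 + 1/(k - 400) = 3 + 1/(-400 + k))
√(v(-190, -100) - 42624) = √((-1199 + 3*(-100))/(-400 - 100) - 42624) = √((-1199 - 300)/(-500) - 42624) = √(-1/500*(-1499) - 42624) = √(1499/500 - 42624) = √(-21310501/500) = I*√106552505/50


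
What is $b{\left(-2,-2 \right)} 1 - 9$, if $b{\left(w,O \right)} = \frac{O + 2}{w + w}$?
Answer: $-9$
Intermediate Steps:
$b{\left(w,O \right)} = \frac{2 + O}{2 w}$
$b{\left(-2,-2 \right)} 1 - 9 = \frac{2 - 2}{2 \left(-2\right)} 1 - 9 = \frac{1}{2} \left(- \frac{1}{2}\right) 0 \cdot 1 - 9 = 0 \cdot 1 - 9 = 0 - 9 = -9$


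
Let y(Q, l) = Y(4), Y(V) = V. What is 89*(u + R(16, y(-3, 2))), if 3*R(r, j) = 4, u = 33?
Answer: 9167/3 ≈ 3055.7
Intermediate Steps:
y(Q, l) = 4
R(r, j) = 4/3 (R(r, j) = (1/3)*4 = 4/3)
89*(u + R(16, y(-3, 2))) = 89*(33 + 4/3) = 89*(103/3) = 9167/3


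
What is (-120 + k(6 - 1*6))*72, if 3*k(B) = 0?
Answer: -8640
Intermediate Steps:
k(B) = 0 (k(B) = (⅓)*0 = 0)
(-120 + k(6 - 1*6))*72 = (-120 + 0)*72 = -120*72 = -8640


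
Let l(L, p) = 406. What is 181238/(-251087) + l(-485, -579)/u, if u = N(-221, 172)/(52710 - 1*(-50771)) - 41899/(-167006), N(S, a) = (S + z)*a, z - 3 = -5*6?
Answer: -35964284004126762/14286632607571 ≈ -2517.3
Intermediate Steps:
z = -27 (z = 3 - 5*6 = 3 - 30 = -27)
N(S, a) = a*(-27 + S) (N(S, a) = (S - 27)*a = (-27 + S)*a = a*(-27 + S))
u = -56899133/352692814 (u = (172*(-27 - 221))/(52710 - 1*(-50771)) - 41899/(-167006) = (172*(-248))/(52710 + 50771) - 41899*(-1/167006) = -42656/103481 + 41899/167006 = -56899133/352692814 ≈ -0.16133)
181238/(-251087) + l(-485, -579)/u = 181238/(-251087) + 406/(-56899133/352692814) = 181238*(-1/251087) + 406*(-352692814/56899133) = -181238/251087 - 143193282484/56899133 = -35964284004126762/14286632607571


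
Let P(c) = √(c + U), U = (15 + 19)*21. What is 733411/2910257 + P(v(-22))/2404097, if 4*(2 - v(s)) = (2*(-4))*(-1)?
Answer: 104773/415751 + √714/2404097 ≈ 0.25202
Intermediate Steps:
U = 714 (U = 34*21 = 714)
v(s) = 0 (v(s) = 2 - 2*(-4)*(-1)/4 = 2 - (-2)*(-1) = 2 - ¼*8 = 2 - 2 = 0)
P(c) = √(714 + c) (P(c) = √(c + 714) = √(714 + c))
733411/2910257 + P(v(-22))/2404097 = 733411/2910257 + √(714 + 0)/2404097 = 733411*(1/2910257) + √714*(1/2404097) = 104773/415751 + √714/2404097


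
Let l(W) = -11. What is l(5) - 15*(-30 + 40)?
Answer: -161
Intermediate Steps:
l(5) - 15*(-30 + 40) = -11 - 15*(-30 + 40) = -11 - 15*10 = -11 - 150 = -161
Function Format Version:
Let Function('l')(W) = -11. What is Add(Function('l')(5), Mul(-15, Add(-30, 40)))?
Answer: -161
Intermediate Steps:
Add(Function('l')(5), Mul(-15, Add(-30, 40))) = Add(-11, Mul(-15, Add(-30, 40))) = Add(-11, Mul(-15, 10)) = Add(-11, -150) = -161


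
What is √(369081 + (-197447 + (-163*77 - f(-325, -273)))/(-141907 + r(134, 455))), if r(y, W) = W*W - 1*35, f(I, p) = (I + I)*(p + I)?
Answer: 255*√24041725283/65083 ≈ 607.51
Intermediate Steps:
f(I, p) = 2*I*(I + p) (f(I, p) = (2*I)*(I + p) = 2*I*(I + p))
r(y, W) = -35 + W² (r(y, W) = W² - 35 = -35 + W²)
√(369081 + (-197447 + (-163*77 - f(-325, -273)))/(-141907 + r(134, 455))) = √(369081 + (-197447 + (-163*77 - 2*(-325)*(-325 - 273)))/(-141907 + (-35 + 455²))) = √(369081 + (-197447 + (-12551 - 2*(-325)*(-598)))/(-141907 + (-35 + 207025))) = √(369081 + (-197447 + (-12551 - 1*388700))/(-141907 + 206990)) = √(369081 + (-197447 + (-12551 - 388700))/65083) = √(369081 + (-197447 - 401251)*(1/65083)) = √(369081 - 598698*1/65083) = √(369081 - 598698/65083) = √(24020300025/65083) = 255*√24041725283/65083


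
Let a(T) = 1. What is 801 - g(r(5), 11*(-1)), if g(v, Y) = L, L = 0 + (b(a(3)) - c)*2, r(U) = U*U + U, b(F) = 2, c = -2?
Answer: 793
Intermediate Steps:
r(U) = U + U² (r(U) = U² + U = U + U²)
L = 8 (L = 0 + (2 - 1*(-2))*2 = 0 + (2 + 2)*2 = 0 + 4*2 = 0 + 8 = 8)
g(v, Y) = 8
801 - g(r(5), 11*(-1)) = 801 - 1*8 = 801 - 8 = 793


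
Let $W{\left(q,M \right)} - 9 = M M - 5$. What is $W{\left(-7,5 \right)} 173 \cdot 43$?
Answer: $215731$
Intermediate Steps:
$W{\left(q,M \right)} = 4 + M^{2}$ ($W{\left(q,M \right)} = 9 + \left(M M - 5\right) = 9 + \left(M^{2} - 5\right) = 9 + \left(-5 + M^{2}\right) = 4 + M^{2}$)
$W{\left(-7,5 \right)} 173 \cdot 43 = \left(4 + 5^{2}\right) 173 \cdot 43 = \left(4 + 25\right) 173 \cdot 43 = 29 \cdot 173 \cdot 43 = 5017 \cdot 43 = 215731$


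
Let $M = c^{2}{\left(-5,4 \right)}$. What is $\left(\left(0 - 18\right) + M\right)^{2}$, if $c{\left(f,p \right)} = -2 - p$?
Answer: $324$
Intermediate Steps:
$M = 36$ ($M = \left(-2 - 4\right)^{2} = \left(-6\right)^{2} = 36$)
$\left(\left(0 - 18\right) + M\right)^{2} = \left(\left(0 - 18\right) + 36\right)^{2} = \left(-18 + 36\right)^{2} = 18^{2} = 324$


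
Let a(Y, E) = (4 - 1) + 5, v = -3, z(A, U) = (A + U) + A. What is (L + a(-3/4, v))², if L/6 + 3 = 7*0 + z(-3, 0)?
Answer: 2116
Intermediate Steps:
z(A, U) = U + 2*A
a(Y, E) = 8 (a(Y, E) = 3 + 5 = 8)
L = -54 (L = -18 + 6*(7*0 + (0 + 2*(-3))) = -18 + 6*(0 + (0 - 6)) = -18 + 6*(0 - 6) = -18 + 6*(-6) = -18 - 36 = -54)
(L + a(-3/4, v))² = (-54 + 8)² = (-46)² = 2116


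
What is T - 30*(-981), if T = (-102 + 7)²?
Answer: 38455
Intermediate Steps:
T = 9025 (T = (-95)² = 9025)
T - 30*(-981) = 9025 - 30*(-981) = 9025 + 29430 = 38455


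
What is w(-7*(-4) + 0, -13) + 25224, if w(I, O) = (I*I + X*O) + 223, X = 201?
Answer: 23618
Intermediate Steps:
w(I, O) = 223 + I² + 201*O (w(I, O) = (I*I + 201*O) + 223 = (I² + 201*O) + 223 = 223 + I² + 201*O)
w(-7*(-4) + 0, -13) + 25224 = (223 + (-7*(-4) + 0)² + 201*(-13)) + 25224 = (223 + (28 + 0)² - 2613) + 25224 = (223 + 28² - 2613) + 25224 = (223 + 784 - 2613) + 25224 = -1606 + 25224 = 23618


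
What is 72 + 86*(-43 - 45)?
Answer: -7496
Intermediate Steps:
72 + 86*(-43 - 45) = 72 + 86*(-88) = 72 - 7568 = -7496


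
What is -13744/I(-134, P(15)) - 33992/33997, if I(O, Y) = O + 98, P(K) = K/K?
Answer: 116507764/305973 ≈ 380.78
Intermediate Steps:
P(K) = 1
I(O, Y) = 98 + O
-13744/I(-134, P(15)) - 33992/33997 = -13744/(98 - 134) - 33992/33997 = -13744/(-36) - 33992*1/33997 = -13744*(-1/36) - 33992/33997 = 3436/9 - 33992/33997 = 116507764/305973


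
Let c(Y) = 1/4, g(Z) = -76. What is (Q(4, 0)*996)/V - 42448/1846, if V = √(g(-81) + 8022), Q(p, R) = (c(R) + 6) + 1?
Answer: -21224/923 + 249*√7946/274 ≈ 58.013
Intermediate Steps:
c(Y) = ¼
Q(p, R) = 29/4 (Q(p, R) = (¼ + 6) + 1 = 25/4 + 1 = 29/4)
V = √7946 (V = √(-76 + 8022) = √7946 ≈ 89.140)
(Q(4, 0)*996)/V - 42448/1846 = ((29/4)*996)/(√7946) - 42448/1846 = 7221*(√7946/7946) - 42448*1/1846 = 249*√7946/274 - 21224/923 = -21224/923 + 249*√7946/274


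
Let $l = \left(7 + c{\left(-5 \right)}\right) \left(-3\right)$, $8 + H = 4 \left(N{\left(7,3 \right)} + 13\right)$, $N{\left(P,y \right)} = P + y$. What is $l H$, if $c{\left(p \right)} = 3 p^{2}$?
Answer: $-20664$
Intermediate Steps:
$H = 84$ ($H = -8 + 4 \left(\left(7 + 3\right) + 13\right) = -8 + 4 \left(10 + 13\right) = -8 + 4 \cdot 23 = -8 + 92 = 84$)
$l = -246$ ($l = \left(7 + 3 \left(-5\right)^{2}\right) \left(-3\right) = \left(7 + 3 \cdot 25\right) \left(-3\right) = \left(7 + 75\right) \left(-3\right) = 82 \left(-3\right) = -246$)
$l H = \left(-246\right) 84 = -20664$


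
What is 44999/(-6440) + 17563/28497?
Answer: -7262303/1139880 ≈ -6.3711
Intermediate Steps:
44999/(-6440) + 17563/28497 = 44999*(-1/6440) + 17563*(1/28497) = -44999/6440 + 2509/4071 = -7262303/1139880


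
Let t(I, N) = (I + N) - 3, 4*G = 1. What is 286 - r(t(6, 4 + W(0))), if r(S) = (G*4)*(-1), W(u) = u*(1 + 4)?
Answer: 287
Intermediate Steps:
G = ¼ (G = (¼)*1 = ¼ ≈ 0.25000)
W(u) = 5*u (W(u) = u*5 = 5*u)
t(I, N) = -3 + I + N
r(S) = -1 (r(S) = ((¼)*4)*(-1) = 1*(-1) = -1)
286 - r(t(6, 4 + W(0))) = 286 - 1*(-1) = 286 + 1 = 287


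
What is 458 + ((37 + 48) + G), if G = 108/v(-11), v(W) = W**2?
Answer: 65811/121 ≈ 543.89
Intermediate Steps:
G = 108/121 (G = 108/((-11)**2) = 108/121 ≈ 0.89256)
458 + ((37 + 48) + G) = 458 + ((37 + 48) + 108/121) = 458 + (85 + 108/121) = 458 + 10393/121 = 65811/121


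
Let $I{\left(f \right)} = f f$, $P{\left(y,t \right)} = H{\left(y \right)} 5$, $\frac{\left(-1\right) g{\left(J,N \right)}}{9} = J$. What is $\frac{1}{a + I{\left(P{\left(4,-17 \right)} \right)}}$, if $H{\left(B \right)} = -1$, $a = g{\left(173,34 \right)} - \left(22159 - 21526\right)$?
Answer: $- \frac{1}{2165} \approx -0.00046189$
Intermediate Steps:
$g{\left(J,N \right)} = - 9 J$
$a = -2190$ ($a = \left(-9\right) 173 - \left(22159 - 21526\right) = -1557 - \left(22159 - 21526\right) = -1557 - 633 = -2190$)
$P{\left(y,t \right)} = -5$ ($P{\left(y,t \right)} = \left(-1\right) 5 = -5$)
$I{\left(f \right)} = f^{2}$
$\frac{1}{a + I{\left(P{\left(4,-17 \right)} \right)}} = \frac{1}{-2190 + \left(-5\right)^{2}} = \frac{1}{-2190 + 25} = \frac{1}{-2165} = - \frac{1}{2165}$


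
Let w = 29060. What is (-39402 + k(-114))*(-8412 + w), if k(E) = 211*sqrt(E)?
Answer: -813572496 + 4356728*I*sqrt(114) ≈ -8.1357e+8 + 4.6517e+7*I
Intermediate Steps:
(-39402 + k(-114))*(-8412 + w) = (-39402 + 211*sqrt(-114))*(-8412 + 29060) = (-39402 + 211*(I*sqrt(114)))*20648 = (-39402 + 211*I*sqrt(114))*20648 = -813572496 + 4356728*I*sqrt(114)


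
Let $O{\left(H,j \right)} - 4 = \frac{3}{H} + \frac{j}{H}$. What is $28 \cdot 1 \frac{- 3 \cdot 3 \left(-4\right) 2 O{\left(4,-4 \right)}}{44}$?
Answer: $\frac{1890}{11} \approx 171.82$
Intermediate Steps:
$O{\left(H,j \right)} = 4 + \frac{3}{H} + \frac{j}{H}$ ($O{\left(H,j \right)} = 4 + \left(\frac{3}{H} + \frac{j}{H}\right) = 4 + \frac{3}{H} + \frac{j}{H}$)
$28 \cdot 1 \frac{- 3 \cdot 3 \left(-4\right) 2 O{\left(4,-4 \right)}}{44} = 28 \cdot 1 \frac{- 3 \cdot 3 \left(-4\right) 2 \frac{3 - 4 + 4 \cdot 4}{4}}{44} = 28 - 3 \left(\left(-12\right) 2\right) \frac{3 - 4 + 16}{4} \cdot \frac{1}{44} = 28 \left(-3\right) \left(-24\right) \frac{1}{4} \cdot 15 \cdot \frac{1}{44} = 28 \cdot 72 \cdot \frac{15}{4} \cdot \frac{1}{44} = 28 \cdot 270 \cdot \frac{1}{44} = 28 \cdot \frac{135}{22} = \frac{1890}{11}$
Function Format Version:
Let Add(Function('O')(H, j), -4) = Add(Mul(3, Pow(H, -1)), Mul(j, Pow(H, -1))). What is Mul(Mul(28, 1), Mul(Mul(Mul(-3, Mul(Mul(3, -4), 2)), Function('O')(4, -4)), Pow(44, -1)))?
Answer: Rational(1890, 11) ≈ 171.82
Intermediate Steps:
Function('O')(H, j) = Add(4, Mul(3, Pow(H, -1)), Mul(j, Pow(H, -1))) (Function('O')(H, j) = Add(4, Add(Mul(3, Pow(H, -1)), Mul(j, Pow(H, -1)))) = Add(4, Mul(3, Pow(H, -1)), Mul(j, Pow(H, -1))))
Mul(Mul(28, 1), Mul(Mul(Mul(-3, Mul(Mul(3, -4), 2)), Function('O')(4, -4)), Pow(44, -1))) = Mul(Mul(28, 1), Mul(Mul(Mul(-3, Mul(Mul(3, -4), 2)), Mul(Pow(4, -1), Add(3, -4, Mul(4, 4)))), Pow(44, -1))) = Mul(28, Mul(Mul(Mul(-3, Mul(-12, 2)), Mul(Rational(1, 4), Add(3, -4, 16))), Rational(1, 44))) = Mul(28, Mul(Mul(Mul(-3, -24), Mul(Rational(1, 4), 15)), Rational(1, 44))) = Mul(28, Mul(Mul(72, Rational(15, 4)), Rational(1, 44))) = Mul(28, Mul(270, Rational(1, 44))) = Mul(28, Rational(135, 22)) = Rational(1890, 11)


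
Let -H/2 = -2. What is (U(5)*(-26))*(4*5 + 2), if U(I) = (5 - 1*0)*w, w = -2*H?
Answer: 22880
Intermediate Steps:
H = 4 (H = -2*(-2) = 4)
w = -8 (w = -2*4 = -8)
U(I) = -40 (U(I) = (5 - 1*0)*(-8) = (5 + 0)*(-8) = 5*(-8) = -40)
(U(5)*(-26))*(4*5 + 2) = (-40*(-26))*(4*5 + 2) = 1040*(20 + 2) = 1040*22 = 22880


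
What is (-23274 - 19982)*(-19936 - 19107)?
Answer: 1688844008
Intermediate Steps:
(-23274 - 19982)*(-19936 - 19107) = -43256*(-39043) = 1688844008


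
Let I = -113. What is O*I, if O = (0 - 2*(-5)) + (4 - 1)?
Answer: -1469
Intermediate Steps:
O = 13 (O = (0 + 10) + 3 = 10 + 3 = 13)
O*I = 13*(-113) = -1469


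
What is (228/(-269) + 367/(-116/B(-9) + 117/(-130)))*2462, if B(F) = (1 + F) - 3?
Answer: 26140585364/285409 ≈ 91590.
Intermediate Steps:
B(F) = -2 + F
(228/(-269) + 367/(-116/B(-9) + 117/(-130)))*2462 = (228/(-269) + 367/(-116/(-2 - 9) + 117/(-130)))*2462 = (228*(-1/269) + 367/(-116/(-11) + 117*(-1/130)))*2462 = (-228/269 + 367/(-116*(-1/11) - 9/10))*2462 = (-228/269 + 367/(116/11 - 9/10))*2462 = (-228/269 + 367/(1061/110))*2462 = (-228/269 + 367*(110/1061))*2462 = (-228/269 + 40370/1061)*2462 = (10617622/285409)*2462 = 26140585364/285409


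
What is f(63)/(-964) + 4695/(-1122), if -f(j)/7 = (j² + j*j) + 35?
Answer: 9682327/180268 ≈ 53.711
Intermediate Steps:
f(j) = -245 - 14*j² (f(j) = -7*((j² + j*j) + 35) = -7*((j² + j²) + 35) = -7*(2*j² + 35) = -7*(35 + 2*j²) = -245 - 14*j²)
f(63)/(-964) + 4695/(-1122) = (-245 - 14*63²)/(-964) + 4695/(-1122) = (-245 - 14*3969)*(-1/964) + 4695*(-1/1122) = (-245 - 55566)*(-1/964) - 1565/374 = -55811*(-1/964) - 1565/374 = 55811/964 - 1565/374 = 9682327/180268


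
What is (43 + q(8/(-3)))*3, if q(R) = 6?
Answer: 147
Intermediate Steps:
(43 + q(8/(-3)))*3 = (43 + 6)*3 = 49*3 = 147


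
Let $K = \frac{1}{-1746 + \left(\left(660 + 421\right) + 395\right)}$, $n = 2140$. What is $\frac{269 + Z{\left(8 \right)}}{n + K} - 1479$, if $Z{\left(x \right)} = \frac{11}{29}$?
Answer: $- \frac{24780267669}{16756171} \approx -1478.9$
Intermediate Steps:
$Z{\left(x \right)} = \frac{11}{29}$ ($Z{\left(x \right)} = 11 \cdot \frac{1}{29} = \frac{11}{29}$)
$K = - \frac{1}{270}$ ($K = \frac{1}{-1746 + \left(1081 + 395\right)} = \frac{1}{-1746 + 1476} = \frac{1}{-270} = - \frac{1}{270} \approx -0.0037037$)
$\frac{269 + Z{\left(8 \right)}}{n + K} - 1479 = \frac{269 + \frac{11}{29}}{2140 - \frac{1}{270}} - 1479 = \frac{7812}{29 \cdot \frac{577799}{270}} - 1479 = \frac{7812}{29} \cdot \frac{270}{577799} - 1479 = \frac{2109240}{16756171} - 1479 = - \frac{24780267669}{16756171}$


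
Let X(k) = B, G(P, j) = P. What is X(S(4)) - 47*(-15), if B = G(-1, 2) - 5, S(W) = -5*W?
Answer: 699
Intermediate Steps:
B = -6 (B = -1 - 5 = -6)
X(k) = -6
X(S(4)) - 47*(-15) = -6 - 47*(-15) = -6 + 705 = 699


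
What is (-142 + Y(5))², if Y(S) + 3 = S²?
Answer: 14400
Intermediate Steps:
Y(S) = -3 + S²
(-142 + Y(5))² = (-142 + (-3 + 5²))² = (-142 + (-3 + 25))² = (-142 + 22)² = (-120)² = 14400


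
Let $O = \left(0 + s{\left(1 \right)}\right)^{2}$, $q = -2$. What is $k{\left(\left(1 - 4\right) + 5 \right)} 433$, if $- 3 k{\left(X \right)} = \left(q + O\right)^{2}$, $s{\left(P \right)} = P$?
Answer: $- \frac{433}{3} \approx -144.33$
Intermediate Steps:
$O = 1$ ($O = \left(0 + 1\right)^{2} = 1^{2} = 1$)
$k{\left(X \right)} = - \frac{1}{3}$ ($k{\left(X \right)} = - \frac{\left(-2 + 1\right)^{2}}{3} = - \frac{\left(-1\right)^{2}}{3} = \left(- \frac{1}{3}\right) 1 = - \frac{1}{3}$)
$k{\left(\left(1 - 4\right) + 5 \right)} 433 = \left(- \frac{1}{3}\right) 433 = - \frac{433}{3}$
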